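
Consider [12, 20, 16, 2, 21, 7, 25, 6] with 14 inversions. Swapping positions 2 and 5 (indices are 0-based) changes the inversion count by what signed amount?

Positions 2 and 5 hold 16 and 7; after swapping, the array is [12, 20, 7, 2, 21, 16, 25, 6].
Element-by-element contributions:
12: 3
20: 4
7: 2
2: 0
21: 2
16: 1
25: 1
6: 0
Sum: 3 + 4 + 2 + 0 + 2 + 1 + 1 + 0 = 13
Change: 13 − 14 = -1

-1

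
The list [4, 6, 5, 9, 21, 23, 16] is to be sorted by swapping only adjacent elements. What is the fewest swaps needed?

3

Minimum adjacent swaps = number of inversions (each swap of adjacent out-of-order elements removes one inversion and no swap can remove more).
Count inversions — for each element, later elements that are smaller:
4: none → 0
6: 5 → 1
5: none → 0
9: none → 0
21: 16 → 1
23: 16 → 1
16: none → 0
Total inversions: 0 + 1 + 0 + 0 + 1 + 1 + 0 = 3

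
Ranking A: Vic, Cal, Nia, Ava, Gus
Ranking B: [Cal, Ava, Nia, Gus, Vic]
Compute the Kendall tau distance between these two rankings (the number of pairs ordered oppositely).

Assign each item its position (1..5) in the first ordering, then rewrite the second ordering as that position sequence:
positions: Vic→1, Cal→2, Nia→3, Ava→4, Gus→5
second ordering as positions: [2, 4, 3, 5, 1]
Discordant pairs = inversions in this position sequence.
2: 1 → 1
4: 3, 1 → 2
3: 1 → 1
5: 1 → 1
1: 0
Total: 1 + 2 + 1 + 1 + 0 = 5

5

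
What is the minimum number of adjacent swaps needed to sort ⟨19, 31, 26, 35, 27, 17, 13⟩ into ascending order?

14

The minimum number of adjacent swaps to sort an array equals its inversion count, since every such swap removes exactly one inversion.
Count inversions — for each element, later elements that are smaller:
19: 17, 13 → 2
31: 26, 27, 17, 13 → 4
26: 17, 13 → 2
35: 27, 17, 13 → 3
27: 17, 13 → 2
17: 13 → 1
13: none → 0
Total inversions: 2 + 4 + 2 + 3 + 2 + 1 + 0 = 14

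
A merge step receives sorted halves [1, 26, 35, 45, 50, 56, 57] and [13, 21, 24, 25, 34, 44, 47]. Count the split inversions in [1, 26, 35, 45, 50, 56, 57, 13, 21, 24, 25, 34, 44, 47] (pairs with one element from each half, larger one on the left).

There are 36 split inversions.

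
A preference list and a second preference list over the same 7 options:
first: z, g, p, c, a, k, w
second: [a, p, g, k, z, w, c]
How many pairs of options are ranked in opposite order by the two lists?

10 pairs

Assign each item its position (1..7) in the first ordering, then rewrite the second ordering as that position sequence:
positions: z→1, g→2, p→3, c→4, a→5, k→6, w→7
second ordering as positions: [5, 3, 2, 6, 1, 7, 4]
Discordant pairs = inversions in this position sequence.
5: 3, 2, 1, 4 → 4
3: 2, 1 → 2
2: 1 → 1
6: 1, 4 → 2
1: 0
7: 4 → 1
4: 0
Total: 4 + 2 + 1 + 2 + 0 + 1 + 0 = 10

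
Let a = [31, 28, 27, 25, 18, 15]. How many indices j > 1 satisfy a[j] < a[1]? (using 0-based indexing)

The element at index 1 is 28.
Elements after it: 27, 25, 18, 15
Those smaller than 28: 27, 25, 18, 15

4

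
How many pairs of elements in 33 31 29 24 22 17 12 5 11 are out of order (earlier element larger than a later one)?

35

For each element, count later entries that are smaller:
33: 8
31: 7
29: 6
24: 5
22: 4
17: 3
12: 2
5: 0
11: 0
Sum: 8 + 7 + 6 + 5 + 4 + 3 + 2 + 0 + 0 = 35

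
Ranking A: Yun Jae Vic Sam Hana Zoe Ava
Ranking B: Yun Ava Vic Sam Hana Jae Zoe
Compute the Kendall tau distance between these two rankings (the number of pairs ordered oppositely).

Discordant pairs: 8

Assign each item its position (1..7) in the first ordering, then rewrite the second ordering as that position sequence:
positions: Yun→1, Jae→2, Vic→3, Sam→4, Hana→5, Zoe→6, Ava→7
second ordering as positions: [1, 7, 3, 4, 5, 2, 6]
Discordant pairs = inversions in this position sequence.
1: 0
7: 3, 4, 5, 2, 6 → 5
3: 2 → 1
4: 2 → 1
5: 2 → 1
2: 0
6: 0
Total: 0 + 5 + 1 + 1 + 1 + 0 + 0 = 8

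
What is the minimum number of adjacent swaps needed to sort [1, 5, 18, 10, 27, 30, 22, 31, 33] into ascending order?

Minimum adjacent swaps = number of inversions (each swap of adjacent out-of-order elements removes one inversion and no swap can remove more).
Count inversions — for each element, later elements that are smaller:
1: none → 0
5: none → 0
18: 10 → 1
10: none → 0
27: 22 → 1
30: 22 → 1
22: none → 0
31: none → 0
33: none → 0
Total inversions: 0 + 0 + 1 + 0 + 1 + 1 + 0 + 0 + 0 = 3

3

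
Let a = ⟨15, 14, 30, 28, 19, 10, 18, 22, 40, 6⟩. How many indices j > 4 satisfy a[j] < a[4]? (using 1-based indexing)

5

The element at index 4 is 28.
Elements after it: 19, 10, 18, 22, 40, 6
Those smaller than 28: 19, 10, 18, 22, 6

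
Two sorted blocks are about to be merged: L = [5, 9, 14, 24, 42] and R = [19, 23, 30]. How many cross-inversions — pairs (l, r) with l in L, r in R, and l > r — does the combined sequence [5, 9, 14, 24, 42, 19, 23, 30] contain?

Count, for every r in R, how many entries of L exceed r:
r = 19: 24, 42 → 2
r = 23: 24, 42 → 2
r = 30: 42 → 1
Cross-inversions: 2 + 2 + 1 = 5

There are 5 split inversions.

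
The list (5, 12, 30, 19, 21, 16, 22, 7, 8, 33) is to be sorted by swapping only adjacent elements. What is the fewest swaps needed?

Swaps: 18

The minimum number of adjacent swaps to sort an array equals its inversion count, since every such swap removes exactly one inversion.
Count inversions — for each element, later elements that are smaller:
5: none → 0
12: 7, 8 → 2
30: 19, 21, 16, 22, 7, 8 → 6
19: 16, 7, 8 → 3
21: 16, 7, 8 → 3
16: 7, 8 → 2
22: 7, 8 → 2
7: none → 0
8: none → 0
33: none → 0
Total inversions: 0 + 2 + 6 + 3 + 3 + 2 + 2 + 0 + 0 + 0 = 18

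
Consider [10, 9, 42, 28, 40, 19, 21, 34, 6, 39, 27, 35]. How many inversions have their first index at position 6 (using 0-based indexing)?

1

The element at index 6 is 21.
Elements after it: 34, 6, 39, 27, 35
Those smaller than 21: 6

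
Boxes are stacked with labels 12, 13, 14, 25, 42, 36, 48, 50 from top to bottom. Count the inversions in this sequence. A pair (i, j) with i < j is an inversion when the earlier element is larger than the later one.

1

For each element, count later entries that are smaller:
12: 0
13: 0
14: 0
25: 0
42: 1
36: 0
48: 0
50: 0
Sum: 0 + 0 + 0 + 0 + 1 + 0 + 0 + 0 = 1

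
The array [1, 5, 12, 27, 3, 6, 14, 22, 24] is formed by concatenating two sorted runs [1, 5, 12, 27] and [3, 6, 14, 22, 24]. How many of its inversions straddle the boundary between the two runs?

For each element r of the right run, count left-run elements greater than r:
r = 3: 5, 12, 27 → 3
r = 6: 12, 27 → 2
r = 14: 27 → 1
r = 22: 27 → 1
r = 24: 27 → 1
Cross-inversions: 3 + 2 + 1 + 1 + 1 = 8

8 split inversions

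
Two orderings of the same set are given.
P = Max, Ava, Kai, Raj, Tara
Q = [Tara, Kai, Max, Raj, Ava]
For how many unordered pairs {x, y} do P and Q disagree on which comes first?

7

Assign each item its position (1..5) in the first ordering, then rewrite the second ordering as that position sequence:
positions: Max→1, Ava→2, Kai→3, Raj→4, Tara→5
second ordering as positions: [5, 3, 1, 4, 2]
Discordant pairs = inversions in this position sequence.
5: 3, 1, 4, 2 → 4
3: 1, 2 → 2
1: 0
4: 2 → 1
2: 0
Total: 4 + 2 + 0 + 1 + 0 = 7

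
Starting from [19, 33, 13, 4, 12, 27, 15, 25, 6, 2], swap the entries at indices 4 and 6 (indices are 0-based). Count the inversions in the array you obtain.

There are 31 inversions.

Positions 4 and 6 hold 12 and 15; after swapping, the array is [19, 33, 13, 4, 15, 27, 12, 25, 6, 2].
Count, for each position, how many later elements it exceeds:
19: 6
33: 8
13: 4
4: 1
15: 3
27: 4
12: 2
25: 2
6: 1
2: 0
Sum: 6 + 8 + 4 + 1 + 3 + 4 + 2 + 2 + 1 + 0 = 31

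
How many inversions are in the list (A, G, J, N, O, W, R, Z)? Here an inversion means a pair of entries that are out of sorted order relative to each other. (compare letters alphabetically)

1 inversion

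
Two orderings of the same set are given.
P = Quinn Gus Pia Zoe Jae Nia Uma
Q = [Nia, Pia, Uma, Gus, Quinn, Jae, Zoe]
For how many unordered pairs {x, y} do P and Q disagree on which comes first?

13

Assign each item its position (1..7) in the first ordering, then rewrite the second ordering as that position sequence:
positions: Quinn→1, Gus→2, Pia→3, Zoe→4, Jae→5, Nia→6, Uma→7
second ordering as positions: [6, 3, 7, 2, 1, 5, 4]
Discordant pairs = inversions in this position sequence.
6: 3, 2, 1, 5, 4 → 5
3: 2, 1 → 2
7: 2, 1, 5, 4 → 4
2: 1 → 1
1: 0
5: 4 → 1
4: 0
Total: 5 + 2 + 4 + 1 + 0 + 1 + 0 = 13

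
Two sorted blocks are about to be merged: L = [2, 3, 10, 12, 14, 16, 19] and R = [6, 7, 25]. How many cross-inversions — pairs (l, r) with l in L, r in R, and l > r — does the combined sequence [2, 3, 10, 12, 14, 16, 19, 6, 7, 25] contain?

For each element r of the right run, count left-run elements greater than r:
r = 6: 10, 12, 14, 16, 19 → 5
r = 7: 10, 12, 14, 16, 19 → 5
r = 25: none → 0
Cross-inversions: 5 + 5 + 0 = 10

10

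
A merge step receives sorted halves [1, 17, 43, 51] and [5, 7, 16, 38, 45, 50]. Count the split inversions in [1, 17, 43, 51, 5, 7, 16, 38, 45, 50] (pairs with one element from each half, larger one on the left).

13 split inversions

Take each right-half value and tally the left-half values above it:
r = 5: 17, 43, 51 → 3
r = 7: 17, 43, 51 → 3
r = 16: 17, 43, 51 → 3
r = 38: 43, 51 → 2
r = 45: 51 → 1
r = 50: 51 → 1
Cross-inversions: 3 + 3 + 3 + 2 + 1 + 1 = 13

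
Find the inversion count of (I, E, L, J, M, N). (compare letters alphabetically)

2 out-of-order pairs

Inversion pairs (indices are 0-based):
(0,1): I > E
(2,3): L > J
That's 2 pairs.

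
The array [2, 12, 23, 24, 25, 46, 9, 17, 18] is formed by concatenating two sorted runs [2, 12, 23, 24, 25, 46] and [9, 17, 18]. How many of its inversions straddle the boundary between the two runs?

For each element r of the right run, count left-run elements greater than r:
r = 9: 12, 23, 24, 25, 46 → 5
r = 17: 23, 24, 25, 46 → 4
r = 18: 23, 24, 25, 46 → 4
Cross-inversions: 5 + 4 + 4 = 13

Split inversions: 13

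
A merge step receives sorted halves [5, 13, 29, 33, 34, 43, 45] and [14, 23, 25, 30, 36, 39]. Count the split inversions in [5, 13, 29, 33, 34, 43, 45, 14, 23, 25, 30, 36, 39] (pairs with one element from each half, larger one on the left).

23

Count, for every r in R, how many entries of L exceed r:
r = 14: 29, 33, 34, 43, 45 → 5
r = 23: 29, 33, 34, 43, 45 → 5
r = 25: 29, 33, 34, 43, 45 → 5
r = 30: 33, 34, 43, 45 → 4
r = 36: 43, 45 → 2
r = 39: 43, 45 → 2
Cross-inversions: 5 + 5 + 5 + 4 + 2 + 2 = 23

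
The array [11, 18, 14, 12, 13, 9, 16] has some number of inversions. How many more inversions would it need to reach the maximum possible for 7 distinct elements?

Maximum inversions for 7 distinct elements is C(7, 2) = 7·6/2 = 21.
Current inversions — for each element, count later smaller elements:
11: 1
18: 5
14: 3
12: 1
13: 1
9: 0
16: 0
Current total: 1 + 5 + 3 + 1 + 1 + 0 + 0 = 11
Shortfall: 21 − 11 = 10

10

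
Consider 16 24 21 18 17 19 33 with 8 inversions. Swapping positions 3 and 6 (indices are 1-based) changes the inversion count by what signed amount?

-1

Positions 3 and 6 hold 21 and 19; after swapping, the array is [16, 24, 19, 18, 17, 21, 33].
Count, for each position, how many later elements it exceeds:
16: 0
24: 4
19: 2
18: 1
17: 0
21: 0
33: 0
Sum: 0 + 4 + 2 + 1 + 0 + 0 + 0 = 7
Change: 7 − 8 = -1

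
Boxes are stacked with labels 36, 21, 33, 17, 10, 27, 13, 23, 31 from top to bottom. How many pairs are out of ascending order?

For each element, count later entries that are smaller:
36 → 21, 33, 17, 10, 27, 13, 23, 31 → 8
21 → 17, 10, 13 → 3
33 → 17, 10, 27, 13, 23, 31 → 6
17 → 10, 13 → 2
10 → none → 0
27 → 13, 23 → 2
13 → none → 0
23 → none → 0
31 → none → 0
Sum: 8 + 3 + 6 + 2 + 0 + 2 + 0 + 0 + 0 = 21

21 inversions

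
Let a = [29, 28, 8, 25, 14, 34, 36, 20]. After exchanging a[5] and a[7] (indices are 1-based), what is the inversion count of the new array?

16

Positions 5 and 7 hold 14 and 36; after swapping, the array is [29, 28, 8, 25, 36, 34, 14, 20].
For each element, count later entries that are smaller:
29 → 28, 8, 25, 14, 20 → 5
28 → 8, 25, 14, 20 → 4
8 → none → 0
25 → 14, 20 → 2
36 → 34, 14, 20 → 3
34 → 14, 20 → 2
14 → none → 0
20 → none → 0
Sum: 5 + 4 + 0 + 2 + 3 + 2 + 0 + 0 = 16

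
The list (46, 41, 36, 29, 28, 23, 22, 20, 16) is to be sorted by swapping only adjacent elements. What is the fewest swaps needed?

36

Minimum adjacent swaps = number of inversions (each swap of adjacent out-of-order elements removes one inversion and no swap can remove more).
Count inversions — for each element, later elements that are smaller:
46: 41, 36, 29, 28, 23, 22, 20, 16 → 8
41: 36, 29, 28, 23, 22, 20, 16 → 7
36: 29, 28, 23, 22, 20, 16 → 6
29: 28, 23, 22, 20, 16 → 5
28: 23, 22, 20, 16 → 4
23: 22, 20, 16 → 3
22: 20, 16 → 2
20: 16 → 1
16: none → 0
Total inversions: 8 + 7 + 6 + 5 + 4 + 3 + 2 + 1 + 0 = 36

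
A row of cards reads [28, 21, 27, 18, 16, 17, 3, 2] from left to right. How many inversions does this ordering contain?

26

Sweep left to right; for each value list the smaller values that follow it:
28: 7
21: 5
27: 5
18: 4
16: 2
17: 2
3: 1
2: 0
Sum: 7 + 5 + 5 + 4 + 2 + 2 + 1 + 0 = 26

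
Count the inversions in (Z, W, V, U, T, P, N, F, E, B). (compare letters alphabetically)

45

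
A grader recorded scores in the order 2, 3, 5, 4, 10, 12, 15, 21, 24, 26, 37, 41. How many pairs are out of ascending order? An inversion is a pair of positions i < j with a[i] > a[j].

1 inversion

Count, for each position, how many later elements it exceeds:
2 → none → 0
3 → none → 0
5 → 4 → 1
4 → none → 0
10 → none → 0
12 → none → 0
15 → none → 0
21 → none → 0
24 → none → 0
26 → none → 0
37 → none → 0
41 → none → 0
Sum: 0 + 0 + 1 + 0 + 0 + 0 + 0 + 0 + 0 + 0 + 0 + 0 = 1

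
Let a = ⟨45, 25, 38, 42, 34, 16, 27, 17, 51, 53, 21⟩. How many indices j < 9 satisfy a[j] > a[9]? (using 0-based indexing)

0

The element at index 9 is 53.
Elements before it: 45, 25, 38, 42, 34, 16, 27, 17, 51
None of them are larger than 53.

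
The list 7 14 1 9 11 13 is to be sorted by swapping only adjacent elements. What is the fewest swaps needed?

Each adjacent swap fixes exactly one inversion, so the minimum swap count equals the number of inversions.
Count inversions — for each element, later elements that are smaller:
7: 1 → 1
14: 1, 9, 11, 13 → 4
1: none → 0
9: none → 0
11: none → 0
13: none → 0
Total inversions: 1 + 4 + 0 + 0 + 0 + 0 = 5

5 swaps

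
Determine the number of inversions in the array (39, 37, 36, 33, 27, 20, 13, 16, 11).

Sweep left to right; for each value list the smaller values that follow it:
39: 8
37: 7
36: 6
33: 5
27: 4
20: 3
13: 1
16: 1
11: 0
Sum: 8 + 7 + 6 + 5 + 4 + 3 + 1 + 1 + 0 = 35

35 inversions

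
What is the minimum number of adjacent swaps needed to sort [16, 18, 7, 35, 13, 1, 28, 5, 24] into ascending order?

The minimum number of adjacent swaps to sort an array equals its inversion count, since every such swap removes exactly one inversion.
Count inversions — for each element, later elements that are smaller:
16: 7, 13, 1, 5 → 4
18: 7, 13, 1, 5 → 4
7: 1, 5 → 2
35: 13, 1, 28, 5, 24 → 5
13: 1, 5 → 2
1: none → 0
28: 5, 24 → 2
5: none → 0
24: none → 0
Total inversions: 4 + 4 + 2 + 5 + 2 + 0 + 2 + 0 + 0 = 19

19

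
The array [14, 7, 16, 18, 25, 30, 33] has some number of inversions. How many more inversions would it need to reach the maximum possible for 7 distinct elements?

Maximum inversions for 7 distinct elements is C(7, 2) = 7·6/2 = 21.
Current inversions — for each element, count later smaller elements:
14: 1
7: 0
16: 0
18: 0
25: 0
30: 0
33: 0
Current total: 1 + 0 + 0 + 0 + 0 + 0 + 0 = 1
Shortfall: 21 − 1 = 20

20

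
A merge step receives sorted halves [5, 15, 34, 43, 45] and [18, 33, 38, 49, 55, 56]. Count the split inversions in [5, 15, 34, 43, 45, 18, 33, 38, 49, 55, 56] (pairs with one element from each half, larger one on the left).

8 split inversions

Take each right-half value and tally the left-half values above it:
r = 18: 34, 43, 45 → 3
r = 33: 34, 43, 45 → 3
r = 38: 43, 45 → 2
r = 49: none → 0
r = 55: none → 0
r = 56: none → 0
Cross-inversions: 3 + 3 + 2 + 0 + 0 + 0 = 8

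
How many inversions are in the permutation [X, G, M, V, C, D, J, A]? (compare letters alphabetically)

Element-by-element contributions:
X → G, M, V, C, D, J, A → 7
G → C, D, A → 3
M → C, D, J, A → 4
V → C, D, J, A → 4
C → A → 1
D → A → 1
J → A → 1
A → none → 0
Sum: 7 + 3 + 4 + 4 + 1 + 1 + 1 + 0 = 21

Inversions: 21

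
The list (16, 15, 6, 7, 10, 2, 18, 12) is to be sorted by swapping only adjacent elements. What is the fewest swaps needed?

Adjacent swaps: 15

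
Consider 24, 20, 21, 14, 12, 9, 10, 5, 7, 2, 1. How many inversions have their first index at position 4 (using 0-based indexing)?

6

The element at index 4 is 12.
Elements after it: 9, 10, 5, 7, 2, 1
Those smaller than 12: 9, 10, 5, 7, 2, 1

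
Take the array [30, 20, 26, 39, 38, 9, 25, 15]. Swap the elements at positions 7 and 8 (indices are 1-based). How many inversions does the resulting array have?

Inversions: 17

Positions 7 and 8 hold 25 and 15; after swapping, the array is [30, 20, 26, 39, 38, 9, 15, 25].
Count, for each position, how many later elements it exceeds:
30 → 20, 26, 9, 15, 25 → 5
20 → 9, 15 → 2
26 → 9, 15, 25 → 3
39 → 38, 9, 15, 25 → 4
38 → 9, 15, 25 → 3
9 → none → 0
15 → none → 0
25 → none → 0
Sum: 5 + 2 + 3 + 4 + 3 + 0 + 0 + 0 = 17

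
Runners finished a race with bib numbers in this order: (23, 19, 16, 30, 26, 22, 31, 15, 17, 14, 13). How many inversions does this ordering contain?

Element-by-element contributions:
23: 7
19: 5
16: 3
30: 6
26: 5
22: 4
31: 4
15: 2
17: 2
14: 1
13: 0
Sum: 7 + 5 + 3 + 6 + 5 + 4 + 4 + 2 + 2 + 1 + 0 = 39

39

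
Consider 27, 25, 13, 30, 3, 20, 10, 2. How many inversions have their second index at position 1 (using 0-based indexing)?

The element at index 1 is 25.
Elements before it: 27
Those larger than 25: 27

1 such element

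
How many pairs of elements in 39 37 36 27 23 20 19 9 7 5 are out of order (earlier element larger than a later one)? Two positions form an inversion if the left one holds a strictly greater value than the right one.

Sweep left to right; for each value list the smaller values that follow it:
39 → 37, 36, 27, 23, 20, 19, 9, 7, 5 → 9
37 → 36, 27, 23, 20, 19, 9, 7, 5 → 8
36 → 27, 23, 20, 19, 9, 7, 5 → 7
27 → 23, 20, 19, 9, 7, 5 → 6
23 → 20, 19, 9, 7, 5 → 5
20 → 19, 9, 7, 5 → 4
19 → 9, 7, 5 → 3
9 → 7, 5 → 2
7 → 5 → 1
5 → none → 0
Sum: 9 + 8 + 7 + 6 + 5 + 4 + 3 + 2 + 1 + 0 = 45

45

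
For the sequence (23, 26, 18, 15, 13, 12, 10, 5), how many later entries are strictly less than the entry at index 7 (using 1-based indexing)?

The element at index 7 is 10.
Elements after it: 5
Those smaller than 10: 5

1 such element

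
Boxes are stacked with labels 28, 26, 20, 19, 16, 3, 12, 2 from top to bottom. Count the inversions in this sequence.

Sweep left to right; for each value list the smaller values that follow it:
28: 7
26: 6
20: 5
19: 4
16: 3
3: 1
12: 1
2: 0
Sum: 7 + 6 + 5 + 4 + 3 + 1 + 1 + 0 = 27

There are 27 inversions.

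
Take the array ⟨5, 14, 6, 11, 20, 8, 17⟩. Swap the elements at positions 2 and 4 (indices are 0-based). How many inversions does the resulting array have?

Inversions: 9

Positions 2 and 4 hold 6 and 20; after swapping, the array is [5, 14, 20, 11, 6, 8, 17].
Sweep left to right; for each value list the smaller values that follow it:
5 → none → 0
14 → 11, 6, 8 → 3
20 → 11, 6, 8, 17 → 4
11 → 6, 8 → 2
6 → none → 0
8 → none → 0
17 → none → 0
Sum: 0 + 3 + 4 + 2 + 0 + 0 + 0 = 9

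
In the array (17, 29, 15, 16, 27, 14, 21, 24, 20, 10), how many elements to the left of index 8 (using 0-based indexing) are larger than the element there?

The element at index 8 is 20.
Elements before it: 17, 29, 15, 16, 27, 14, 21, 24
Those larger than 20: 29, 27, 21, 24

4 such elements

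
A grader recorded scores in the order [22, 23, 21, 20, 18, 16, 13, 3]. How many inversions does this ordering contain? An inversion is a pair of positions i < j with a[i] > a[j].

27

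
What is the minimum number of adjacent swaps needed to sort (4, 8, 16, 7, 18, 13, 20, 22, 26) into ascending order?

Each adjacent swap fixes exactly one inversion, so the minimum swap count equals the number of inversions.
Count inversions — for each element, later elements that are smaller:
4: none → 0
8: 7 → 1
16: 7, 13 → 2
7: none → 0
18: 13 → 1
13: none → 0
20: none → 0
22: none → 0
26: none → 0
Total inversions: 0 + 1 + 2 + 0 + 1 + 0 + 0 + 0 + 0 = 4

4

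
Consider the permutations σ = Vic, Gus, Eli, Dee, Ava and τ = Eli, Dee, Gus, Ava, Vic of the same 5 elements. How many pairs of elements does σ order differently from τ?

Assign each item its position (1..5) in the first ordering, then rewrite the second ordering as that position sequence:
positions: Vic→1, Gus→2, Eli→3, Dee→4, Ava→5
second ordering as positions: [3, 4, 2, 5, 1]
Discordant pairs = inversions in this position sequence.
3: 2, 1 → 2
4: 2, 1 → 2
2: 1 → 1
5: 1 → 1
1: 0
Total: 2 + 2 + 1 + 1 + 0 = 6

6 discordant pairs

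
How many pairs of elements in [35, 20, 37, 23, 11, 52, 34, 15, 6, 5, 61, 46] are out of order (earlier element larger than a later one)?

Element-by-element contributions:
35: 7
20: 4
37: 6
23: 4
11: 2
52: 5
34: 3
15: 2
6: 1
5: 0
61: 1
46: 0
Sum: 7 + 4 + 6 + 4 + 2 + 5 + 3 + 2 + 1 + 0 + 1 + 0 = 35

35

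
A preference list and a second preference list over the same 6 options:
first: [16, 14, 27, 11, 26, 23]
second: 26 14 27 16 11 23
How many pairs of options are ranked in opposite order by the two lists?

Assign each item its position (1..6) in the first ordering, then rewrite the second ordering as that position sequence:
positions: 16→1, 14→2, 27→3, 11→4, 26→5, 23→6
second ordering as positions: [5, 2, 3, 1, 4, 6]
Discordant pairs = inversions in this position sequence.
5: 2, 3, 1, 4 → 4
2: 1 → 1
3: 1 → 1
1: 0
4: 0
6: 0
Total: 4 + 1 + 1 + 0 + 0 + 0 = 6

6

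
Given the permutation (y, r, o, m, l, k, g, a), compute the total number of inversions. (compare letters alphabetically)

28

For each element, count later entries that are smaller:
y → r, o, m, l, k, g, a → 7
r → o, m, l, k, g, a → 6
o → m, l, k, g, a → 5
m → l, k, g, a → 4
l → k, g, a → 3
k → g, a → 2
g → a → 1
a → none → 0
Sum: 7 + 6 + 5 + 4 + 3 + 2 + 1 + 0 = 28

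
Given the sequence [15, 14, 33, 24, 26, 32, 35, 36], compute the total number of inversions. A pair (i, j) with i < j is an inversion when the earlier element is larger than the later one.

For each element, count later entries that are smaller:
15 → 14 → 1
14 → none → 0
33 → 24, 26, 32 → 3
24 → none → 0
26 → none → 0
32 → none → 0
35 → none → 0
36 → none → 0
Sum: 1 + 0 + 3 + 0 + 0 + 0 + 0 + 0 = 4

4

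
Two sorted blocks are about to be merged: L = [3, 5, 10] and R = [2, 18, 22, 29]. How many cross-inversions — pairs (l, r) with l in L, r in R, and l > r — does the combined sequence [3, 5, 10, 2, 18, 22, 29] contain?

Cross-inversions: 3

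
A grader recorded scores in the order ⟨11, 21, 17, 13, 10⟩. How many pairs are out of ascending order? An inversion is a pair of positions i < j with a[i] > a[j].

7 out-of-order pairs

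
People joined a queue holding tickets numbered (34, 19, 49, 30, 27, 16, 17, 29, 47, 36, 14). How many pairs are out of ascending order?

32

For each element, count later entries that are smaller:
34 → 19, 30, 27, 16, 17, 29, 14 → 7
19 → 16, 17, 14 → 3
49 → 30, 27, 16, 17, 29, 47, 36, 14 → 8
30 → 27, 16, 17, 29, 14 → 5
27 → 16, 17, 14 → 3
16 → 14 → 1
17 → 14 → 1
29 → 14 → 1
47 → 36, 14 → 2
36 → 14 → 1
14 → none → 0
Sum: 7 + 3 + 8 + 5 + 3 + 1 + 1 + 1 + 2 + 1 + 0 = 32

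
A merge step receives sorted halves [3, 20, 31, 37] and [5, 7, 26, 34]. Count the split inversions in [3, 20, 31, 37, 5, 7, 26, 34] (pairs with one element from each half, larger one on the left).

Count, for every r in R, how many entries of L exceed r:
r = 5: 20, 31, 37 → 3
r = 7: 20, 31, 37 → 3
r = 26: 31, 37 → 2
r = 34: 37 → 1
Cross-inversions: 3 + 3 + 2 + 1 = 9

9 split inversions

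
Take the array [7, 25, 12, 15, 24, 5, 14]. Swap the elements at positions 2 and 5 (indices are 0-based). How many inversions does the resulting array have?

10 inversions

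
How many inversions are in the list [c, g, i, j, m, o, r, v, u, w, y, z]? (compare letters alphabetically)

1

Sweep left to right; for each value list the smaller values that follow it:
c → none → 0
g → none → 0
i → none → 0
j → none → 0
m → none → 0
o → none → 0
r → none → 0
v → u → 1
u → none → 0
w → none → 0
y → none → 0
z → none → 0
Sum: 0 + 0 + 0 + 0 + 0 + 0 + 0 + 1 + 0 + 0 + 0 + 0 = 1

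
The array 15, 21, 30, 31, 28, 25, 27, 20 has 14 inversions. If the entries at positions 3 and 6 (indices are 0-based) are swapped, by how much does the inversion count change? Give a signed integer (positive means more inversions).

-3

Positions 3 and 6 hold 31 and 27; after swapping, the array is [15, 21, 30, 27, 28, 25, 31, 20].
Count, for each position, how many later elements it exceeds:
15: 0
21: 1
30: 4
27: 2
28: 2
25: 1
31: 1
20: 0
Sum: 0 + 1 + 4 + 2 + 2 + 1 + 1 + 0 = 11
Change: 11 − 14 = -3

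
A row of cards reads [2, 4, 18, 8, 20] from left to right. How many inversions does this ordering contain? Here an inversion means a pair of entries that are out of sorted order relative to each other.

1 out-of-order pair

For each element, count later entries that are smaller:
2: 0
4: 0
18: 1
8: 0
20: 0
Sum: 0 + 0 + 1 + 0 + 0 = 1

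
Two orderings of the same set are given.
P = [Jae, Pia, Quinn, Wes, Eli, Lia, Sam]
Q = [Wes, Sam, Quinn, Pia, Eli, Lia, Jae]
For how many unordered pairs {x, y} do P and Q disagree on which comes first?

13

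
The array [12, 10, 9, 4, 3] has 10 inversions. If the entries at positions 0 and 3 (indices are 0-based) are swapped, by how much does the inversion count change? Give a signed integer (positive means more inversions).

-5

Positions 0 and 3 hold 12 and 4; after swapping, the array is [4, 10, 9, 12, 3].
Sweep left to right; for each value list the smaller values that follow it:
4 → 3 → 1
10 → 9, 3 → 2
9 → 3 → 1
12 → 3 → 1
3 → none → 0
Sum: 1 + 2 + 1 + 1 + 0 = 5
Change: 5 − 10 = -5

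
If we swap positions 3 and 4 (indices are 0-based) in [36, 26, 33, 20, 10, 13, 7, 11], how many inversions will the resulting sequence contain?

23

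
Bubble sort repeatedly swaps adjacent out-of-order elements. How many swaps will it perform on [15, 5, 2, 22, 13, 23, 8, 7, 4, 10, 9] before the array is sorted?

The minimum number of adjacent swaps to sort an array equals its inversion count, since every such swap removes exactly one inversion.
Count inversions — for each element, later elements that are smaller:
15: 5, 2, 13, 8, 7, 4, 10, 9 → 8
5: 2, 4 → 2
2: none → 0
22: 13, 8, 7, 4, 10, 9 → 6
13: 8, 7, 4, 10, 9 → 5
23: 8, 7, 4, 10, 9 → 5
8: 7, 4 → 2
7: 4 → 1
4: none → 0
10: 9 → 1
9: none → 0
Total inversions: 8 + 2 + 0 + 6 + 5 + 5 + 2 + 1 + 0 + 1 + 0 = 30

There are 30 adjacent swaps.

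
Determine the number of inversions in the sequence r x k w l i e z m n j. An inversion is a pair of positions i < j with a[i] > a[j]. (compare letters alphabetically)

For each element, count later entries that are smaller:
r → k, l, i, e, m, n, j → 7
x → k, w, l, i, e, m, n, j → 8
k → i, e, j → 3
w → l, i, e, m, n, j → 6
l → i, e, j → 3
i → e → 1
e → none → 0
z → m, n, j → 3
m → j → 1
n → j → 1
j → none → 0
Sum: 7 + 8 + 3 + 6 + 3 + 1 + 0 + 3 + 1 + 1 + 0 = 33

There are 33 out-of-order pairs.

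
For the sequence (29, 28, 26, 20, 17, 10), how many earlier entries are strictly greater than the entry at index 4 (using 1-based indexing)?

The element at index 4 is 20.
Elements before it: 29, 28, 26
Those larger than 20: 29, 28, 26

3 such elements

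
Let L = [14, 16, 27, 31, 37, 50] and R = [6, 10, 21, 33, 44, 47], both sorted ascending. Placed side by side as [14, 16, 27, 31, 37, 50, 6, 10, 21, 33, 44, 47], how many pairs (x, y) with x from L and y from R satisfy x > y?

20 cross-inversions

Take each right-half value and tally the left-half values above it:
r = 6: 14, 16, 27, 31, 37, 50 → 6
r = 10: 14, 16, 27, 31, 37, 50 → 6
r = 21: 27, 31, 37, 50 → 4
r = 33: 37, 50 → 2
r = 44: 50 → 1
r = 47: 50 → 1
Cross-inversions: 6 + 6 + 4 + 2 + 1 + 1 = 20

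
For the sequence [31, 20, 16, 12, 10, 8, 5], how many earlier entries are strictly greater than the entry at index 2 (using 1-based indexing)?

The element at index 2 is 20.
Elements before it: 31
Those larger than 20: 31

1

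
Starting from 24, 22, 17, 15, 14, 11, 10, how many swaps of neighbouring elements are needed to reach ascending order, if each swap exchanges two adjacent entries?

21 adjacent swaps

Minimum adjacent swaps = number of inversions (each swap of adjacent out-of-order elements removes one inversion and no swap can remove more).
Count inversions — for each element, later elements that are smaller:
24: 22, 17, 15, 14, 11, 10 → 6
22: 17, 15, 14, 11, 10 → 5
17: 15, 14, 11, 10 → 4
15: 14, 11, 10 → 3
14: 11, 10 → 2
11: 10 → 1
10: none → 0
Total inversions: 6 + 5 + 4 + 3 + 2 + 1 + 0 = 21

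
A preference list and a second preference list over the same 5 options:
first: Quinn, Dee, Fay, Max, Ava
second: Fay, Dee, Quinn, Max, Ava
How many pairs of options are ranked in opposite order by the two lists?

Assign each item its position (1..5) in the first ordering, then rewrite the second ordering as that position sequence:
positions: Quinn→1, Dee→2, Fay→3, Max→4, Ava→5
second ordering as positions: [3, 2, 1, 4, 5]
Discordant pairs = inversions in this position sequence.
3: 2, 1 → 2
2: 1 → 1
1: 0
4: 0
5: 0
Total: 2 + 1 + 0 + 0 + 0 = 3

3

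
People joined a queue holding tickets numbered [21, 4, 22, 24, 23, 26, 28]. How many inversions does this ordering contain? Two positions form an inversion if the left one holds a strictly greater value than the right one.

Inversion pairs (indices are 0-based):
(0,1): 21 > 4
(3,4): 24 > 23
That's 2 pairs.

Inversions: 2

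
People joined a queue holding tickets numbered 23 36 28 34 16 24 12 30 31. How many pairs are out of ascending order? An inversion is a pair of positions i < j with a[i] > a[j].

19

Element-by-element contributions:
23: 2
36: 7
28: 3
34: 5
16: 1
24: 1
12: 0
30: 0
31: 0
Sum: 2 + 7 + 3 + 5 + 1 + 1 + 0 + 0 + 0 = 19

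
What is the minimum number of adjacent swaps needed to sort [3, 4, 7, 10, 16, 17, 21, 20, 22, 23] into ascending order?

Minimum adjacent swaps = number of inversions (each swap of adjacent out-of-order elements removes one inversion and no swap can remove more).
Count inversions — for each element, later elements that are smaller:
3: none → 0
4: none → 0
7: none → 0
10: none → 0
16: none → 0
17: none → 0
21: 20 → 1
20: none → 0
22: none → 0
23: none → 0
Total inversions: 0 + 0 + 0 + 0 + 0 + 0 + 1 + 0 + 0 + 0 = 1

1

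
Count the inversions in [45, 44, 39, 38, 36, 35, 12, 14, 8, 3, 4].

Element-by-element contributions:
45: 10
44: 9
39: 8
38: 7
36: 6
35: 5
12: 3
14: 3
8: 2
3: 0
4: 0
Sum: 10 + 9 + 8 + 7 + 6 + 5 + 3 + 3 + 2 + 0 + 0 = 53

53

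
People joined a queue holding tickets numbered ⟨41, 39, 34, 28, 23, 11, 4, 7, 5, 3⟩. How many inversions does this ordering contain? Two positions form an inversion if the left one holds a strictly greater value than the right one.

43 inversions

Count, for each position, how many later elements it exceeds:
41 → 39, 34, 28, 23, 11, 4, 7, 5, 3 → 9
39 → 34, 28, 23, 11, 4, 7, 5, 3 → 8
34 → 28, 23, 11, 4, 7, 5, 3 → 7
28 → 23, 11, 4, 7, 5, 3 → 6
23 → 11, 4, 7, 5, 3 → 5
11 → 4, 7, 5, 3 → 4
4 → 3 → 1
7 → 5, 3 → 2
5 → 3 → 1
3 → none → 0
Sum: 9 + 8 + 7 + 6 + 5 + 4 + 1 + 2 + 1 + 0 = 43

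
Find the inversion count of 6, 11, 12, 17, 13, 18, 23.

1 out-of-order pair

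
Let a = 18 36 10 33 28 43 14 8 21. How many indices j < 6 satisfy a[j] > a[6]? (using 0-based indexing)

The element at index 6 is 14.
Elements before it: 18, 36, 10, 33, 28, 43
Those larger than 14: 18, 36, 33, 28, 43

5 such elements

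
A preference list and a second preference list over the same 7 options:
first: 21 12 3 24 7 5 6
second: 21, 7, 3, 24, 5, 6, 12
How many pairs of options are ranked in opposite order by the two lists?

Assign each item its position (1..7) in the first ordering, then rewrite the second ordering as that position sequence:
positions: 21→1, 12→2, 3→3, 24→4, 7→5, 5→6, 6→7
second ordering as positions: [1, 5, 3, 4, 6, 7, 2]
Discordant pairs = inversions in this position sequence.
1: 0
5: 3, 4, 2 → 3
3: 2 → 1
4: 2 → 1
6: 2 → 1
7: 2 → 1
2: 0
Total: 0 + 3 + 1 + 1 + 1 + 1 + 0 = 7

7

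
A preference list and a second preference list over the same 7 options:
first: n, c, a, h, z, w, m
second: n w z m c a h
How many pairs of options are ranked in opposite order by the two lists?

Assign each item its position (1..7) in the first ordering, then rewrite the second ordering as that position sequence:
positions: n→1, c→2, a→3, h→4, z→5, w→6, m→7
second ordering as positions: [1, 6, 5, 7, 2, 3, 4]
Discordant pairs = inversions in this position sequence.
1: 0
6: 5, 2, 3, 4 → 4
5: 2, 3, 4 → 3
7: 2, 3, 4 → 3
2: 0
3: 0
4: 0
Total: 0 + 4 + 3 + 3 + 0 + 0 + 0 = 10

10 pairs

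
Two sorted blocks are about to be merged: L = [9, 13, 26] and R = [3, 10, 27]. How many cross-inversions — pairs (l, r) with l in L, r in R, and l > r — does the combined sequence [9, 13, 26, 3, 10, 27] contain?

Count, for every r in R, how many entries of L exceed r:
r = 3: 9, 13, 26 → 3
r = 10: 13, 26 → 2
r = 27: none → 0
Cross-inversions: 3 + 2 + 0 = 5

Split inversions: 5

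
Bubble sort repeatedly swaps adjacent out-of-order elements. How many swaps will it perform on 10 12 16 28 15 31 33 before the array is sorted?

Each adjacent swap fixes exactly one inversion, so the minimum swap count equals the number of inversions.
Count inversions — for each element, later elements that are smaller:
10: none → 0
12: none → 0
16: 15 → 1
28: 15 → 1
15: none → 0
31: none → 0
33: none → 0
Total inversions: 0 + 0 + 1 + 1 + 0 + 0 + 0 = 2

2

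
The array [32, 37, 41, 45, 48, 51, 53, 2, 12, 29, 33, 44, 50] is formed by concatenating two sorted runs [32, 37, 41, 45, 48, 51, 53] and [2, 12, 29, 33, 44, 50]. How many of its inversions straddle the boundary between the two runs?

Take each right-half value and tally the left-half values above it:
r = 2: 32, 37, 41, 45, 48, 51, 53 → 7
r = 12: 32, 37, 41, 45, 48, 51, 53 → 7
r = 29: 32, 37, 41, 45, 48, 51, 53 → 7
r = 33: 37, 41, 45, 48, 51, 53 → 6
r = 44: 45, 48, 51, 53 → 4
r = 50: 51, 53 → 2
Cross-inversions: 7 + 7 + 7 + 6 + 4 + 2 = 33

33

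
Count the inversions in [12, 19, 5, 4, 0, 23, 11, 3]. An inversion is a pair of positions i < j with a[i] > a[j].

Out-of-order pairs: 18

Element-by-element contributions:
12: 5
19: 5
5: 3
4: 2
0: 0
23: 2
11: 1
3: 0
Sum: 5 + 5 + 3 + 2 + 0 + 2 + 1 + 0 = 18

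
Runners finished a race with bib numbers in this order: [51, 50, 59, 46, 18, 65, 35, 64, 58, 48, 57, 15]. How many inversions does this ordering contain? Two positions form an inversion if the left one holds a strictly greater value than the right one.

Element-by-element contributions:
51 → 50, 46, 18, 35, 48, 15 → 6
50 → 46, 18, 35, 48, 15 → 5
59 → 46, 18, 35, 58, 48, 57, 15 → 7
46 → 18, 35, 15 → 3
18 → 15 → 1
65 → 35, 64, 58, 48, 57, 15 → 6
35 → 15 → 1
64 → 58, 48, 57, 15 → 4
58 → 48, 57, 15 → 3
48 → 15 → 1
57 → 15 → 1
15 → none → 0
Sum: 6 + 5 + 7 + 3 + 1 + 6 + 1 + 4 + 3 + 1 + 1 + 0 = 38

38 inversions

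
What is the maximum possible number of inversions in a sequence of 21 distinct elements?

The maximum occurs when the array is in strictly decreasing order: every one of the C(21, 2) pairs is inverted.
C(21, 2) = 21·20/2 = 210

210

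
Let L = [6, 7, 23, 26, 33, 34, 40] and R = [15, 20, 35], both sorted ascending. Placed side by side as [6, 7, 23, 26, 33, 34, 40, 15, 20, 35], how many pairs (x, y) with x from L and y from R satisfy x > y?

There are 11 cross-inversions.

Count, for every r in R, how many entries of L exceed r:
r = 15: 23, 26, 33, 34, 40 → 5
r = 20: 23, 26, 33, 34, 40 → 5
r = 35: 40 → 1
Cross-inversions: 5 + 5 + 1 = 11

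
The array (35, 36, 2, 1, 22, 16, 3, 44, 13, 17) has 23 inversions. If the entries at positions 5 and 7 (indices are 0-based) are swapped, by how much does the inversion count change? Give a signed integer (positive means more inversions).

+1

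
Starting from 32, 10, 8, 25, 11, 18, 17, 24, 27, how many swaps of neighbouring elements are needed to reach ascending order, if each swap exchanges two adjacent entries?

14

The minimum number of adjacent swaps to sort an array equals its inversion count, since every such swap removes exactly one inversion.
Count inversions — for each element, later elements that are smaller:
32: 10, 8, 25, 11, 18, 17, 24, 27 → 8
10: 8 → 1
8: none → 0
25: 11, 18, 17, 24 → 4
11: none → 0
18: 17 → 1
17: none → 0
24: none → 0
27: none → 0
Total inversions: 8 + 1 + 0 + 4 + 0 + 1 + 0 + 0 + 0 = 14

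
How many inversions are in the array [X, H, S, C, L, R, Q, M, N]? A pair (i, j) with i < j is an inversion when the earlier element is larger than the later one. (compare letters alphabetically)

There are 20 out-of-order pairs.

For each element, count later entries that are smaller:
X: 8
H: 1
S: 6
C: 0
L: 0
R: 3
Q: 2
M: 0
N: 0
Sum: 8 + 1 + 6 + 0 + 0 + 3 + 2 + 0 + 0 = 20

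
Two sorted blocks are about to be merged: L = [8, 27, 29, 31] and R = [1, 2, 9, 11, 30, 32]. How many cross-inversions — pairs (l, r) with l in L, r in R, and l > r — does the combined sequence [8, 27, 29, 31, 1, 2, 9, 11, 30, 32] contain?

For each element r of the right run, count left-run elements greater than r:
r = 1: 8, 27, 29, 31 → 4
r = 2: 8, 27, 29, 31 → 4
r = 9: 27, 29, 31 → 3
r = 11: 27, 29, 31 → 3
r = 30: 31 → 1
r = 32: none → 0
Cross-inversions: 4 + 4 + 3 + 3 + 1 + 0 = 15

15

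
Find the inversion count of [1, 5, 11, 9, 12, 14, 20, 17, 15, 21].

Sweep left to right; for each value list the smaller values that follow it:
1: 0
5: 0
11: 1
9: 0
12: 0
14: 0
20: 2
17: 1
15: 0
21: 0
Sum: 0 + 0 + 1 + 0 + 0 + 0 + 2 + 1 + 0 + 0 = 4

4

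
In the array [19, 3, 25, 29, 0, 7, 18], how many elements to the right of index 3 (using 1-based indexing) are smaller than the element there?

The element at index 3 is 25.
Elements after it: 29, 0, 7, 18
Those smaller than 25: 0, 7, 18

3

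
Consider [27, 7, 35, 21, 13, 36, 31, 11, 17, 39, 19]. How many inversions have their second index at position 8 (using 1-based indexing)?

The element at index 8 is 11.
Elements before it: 27, 7, 35, 21, 13, 36, 31
Those larger than 11: 27, 35, 21, 13, 36, 31

6 such elements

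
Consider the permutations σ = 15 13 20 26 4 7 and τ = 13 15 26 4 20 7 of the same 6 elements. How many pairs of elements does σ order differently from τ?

Assign each item its position (1..6) in the first ordering, then rewrite the second ordering as that position sequence:
positions: 15→1, 13→2, 20→3, 26→4, 4→5, 7→6
second ordering as positions: [2, 1, 4, 5, 3, 6]
Discordant pairs = inversions in this position sequence.
2: 1 → 1
1: 0
4: 3 → 1
5: 3 → 1
3: 0
6: 0
Total: 1 + 0 + 1 + 1 + 0 + 0 = 3

3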